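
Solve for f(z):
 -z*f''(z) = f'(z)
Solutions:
 f(z) = C1 + C2*log(z)


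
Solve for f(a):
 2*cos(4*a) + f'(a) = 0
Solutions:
 f(a) = C1 - sin(4*a)/2


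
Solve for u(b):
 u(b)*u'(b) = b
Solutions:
 u(b) = -sqrt(C1 + b^2)
 u(b) = sqrt(C1 + b^2)


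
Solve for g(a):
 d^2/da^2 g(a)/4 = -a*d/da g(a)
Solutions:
 g(a) = C1 + C2*erf(sqrt(2)*a)


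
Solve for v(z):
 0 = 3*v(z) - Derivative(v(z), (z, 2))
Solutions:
 v(z) = C1*exp(-sqrt(3)*z) + C2*exp(sqrt(3)*z)


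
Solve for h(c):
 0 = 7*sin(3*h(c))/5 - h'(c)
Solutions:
 -7*c/5 + log(cos(3*h(c)) - 1)/6 - log(cos(3*h(c)) + 1)/6 = C1


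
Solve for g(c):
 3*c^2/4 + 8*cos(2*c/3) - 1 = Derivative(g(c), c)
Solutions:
 g(c) = C1 + c^3/4 - c + 12*sin(2*c/3)


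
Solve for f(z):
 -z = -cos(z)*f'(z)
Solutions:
 f(z) = C1 + Integral(z/cos(z), z)


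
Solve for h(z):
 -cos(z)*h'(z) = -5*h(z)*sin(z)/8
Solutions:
 h(z) = C1/cos(z)^(5/8)


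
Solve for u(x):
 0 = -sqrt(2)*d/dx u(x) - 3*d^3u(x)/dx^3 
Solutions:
 u(x) = C1 + C2*sin(2^(1/4)*sqrt(3)*x/3) + C3*cos(2^(1/4)*sqrt(3)*x/3)


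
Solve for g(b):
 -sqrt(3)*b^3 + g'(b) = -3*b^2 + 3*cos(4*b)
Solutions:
 g(b) = C1 + sqrt(3)*b^4/4 - b^3 + 3*sin(4*b)/4


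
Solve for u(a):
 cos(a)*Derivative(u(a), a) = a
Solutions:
 u(a) = C1 + Integral(a/cos(a), a)


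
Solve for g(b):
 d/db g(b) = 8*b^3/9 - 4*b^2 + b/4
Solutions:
 g(b) = C1 + 2*b^4/9 - 4*b^3/3 + b^2/8


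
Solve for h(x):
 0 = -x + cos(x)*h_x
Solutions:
 h(x) = C1 + Integral(x/cos(x), x)


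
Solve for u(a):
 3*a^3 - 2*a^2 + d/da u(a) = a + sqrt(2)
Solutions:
 u(a) = C1 - 3*a^4/4 + 2*a^3/3 + a^2/2 + sqrt(2)*a


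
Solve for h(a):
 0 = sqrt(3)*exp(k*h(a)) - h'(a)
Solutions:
 h(a) = Piecewise((log(-1/(C1*k + sqrt(3)*a*k))/k, Ne(k, 0)), (nan, True))
 h(a) = Piecewise((C1 + sqrt(3)*a, Eq(k, 0)), (nan, True))


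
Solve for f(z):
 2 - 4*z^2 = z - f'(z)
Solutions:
 f(z) = C1 + 4*z^3/3 + z^2/2 - 2*z


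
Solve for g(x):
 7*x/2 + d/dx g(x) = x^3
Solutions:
 g(x) = C1 + x^4/4 - 7*x^2/4


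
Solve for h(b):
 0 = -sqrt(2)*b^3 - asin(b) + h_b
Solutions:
 h(b) = C1 + sqrt(2)*b^4/4 + b*asin(b) + sqrt(1 - b^2)


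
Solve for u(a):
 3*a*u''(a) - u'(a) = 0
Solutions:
 u(a) = C1 + C2*a^(4/3)


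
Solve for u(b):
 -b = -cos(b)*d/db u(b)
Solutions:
 u(b) = C1 + Integral(b/cos(b), b)


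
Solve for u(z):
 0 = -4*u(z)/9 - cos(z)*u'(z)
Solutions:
 u(z) = C1*(sin(z) - 1)^(2/9)/(sin(z) + 1)^(2/9)


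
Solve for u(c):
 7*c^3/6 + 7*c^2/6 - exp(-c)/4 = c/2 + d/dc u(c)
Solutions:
 u(c) = C1 + 7*c^4/24 + 7*c^3/18 - c^2/4 + exp(-c)/4


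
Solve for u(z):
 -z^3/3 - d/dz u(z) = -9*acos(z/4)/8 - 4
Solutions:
 u(z) = C1 - z^4/12 + 9*z*acos(z/4)/8 + 4*z - 9*sqrt(16 - z^2)/8


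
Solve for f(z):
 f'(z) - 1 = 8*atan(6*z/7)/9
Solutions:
 f(z) = C1 + 8*z*atan(6*z/7)/9 + z - 14*log(36*z^2 + 49)/27


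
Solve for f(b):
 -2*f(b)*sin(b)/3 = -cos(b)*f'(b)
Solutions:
 f(b) = C1/cos(b)^(2/3)


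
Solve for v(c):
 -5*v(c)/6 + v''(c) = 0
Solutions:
 v(c) = C1*exp(-sqrt(30)*c/6) + C2*exp(sqrt(30)*c/6)


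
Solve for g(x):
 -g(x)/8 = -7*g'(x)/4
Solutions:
 g(x) = C1*exp(x/14)


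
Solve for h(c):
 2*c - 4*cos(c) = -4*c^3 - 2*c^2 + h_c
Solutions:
 h(c) = C1 + c^4 + 2*c^3/3 + c^2 - 4*sin(c)


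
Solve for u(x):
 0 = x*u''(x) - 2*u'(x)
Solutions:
 u(x) = C1 + C2*x^3


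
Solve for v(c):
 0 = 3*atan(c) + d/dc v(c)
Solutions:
 v(c) = C1 - 3*c*atan(c) + 3*log(c^2 + 1)/2


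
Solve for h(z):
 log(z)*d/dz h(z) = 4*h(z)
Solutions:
 h(z) = C1*exp(4*li(z))


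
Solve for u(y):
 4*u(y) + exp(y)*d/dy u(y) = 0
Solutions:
 u(y) = C1*exp(4*exp(-y))


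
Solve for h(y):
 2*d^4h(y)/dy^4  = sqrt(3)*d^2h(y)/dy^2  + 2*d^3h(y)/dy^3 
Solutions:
 h(y) = C1 + C2*y + C3*exp(y*(1 - sqrt(1 + 2*sqrt(3)))/2) + C4*exp(y*(1 + sqrt(1 + 2*sqrt(3)))/2)


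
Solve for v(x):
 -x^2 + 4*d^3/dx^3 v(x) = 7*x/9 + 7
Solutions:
 v(x) = C1 + C2*x + C3*x^2 + x^5/240 + 7*x^4/864 + 7*x^3/24


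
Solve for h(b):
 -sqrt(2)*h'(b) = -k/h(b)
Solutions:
 h(b) = -sqrt(C1 + sqrt(2)*b*k)
 h(b) = sqrt(C1 + sqrt(2)*b*k)


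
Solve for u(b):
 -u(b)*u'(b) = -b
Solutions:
 u(b) = -sqrt(C1 + b^2)
 u(b) = sqrt(C1 + b^2)


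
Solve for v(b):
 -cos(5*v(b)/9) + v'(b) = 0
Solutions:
 -b - 9*log(sin(5*v(b)/9) - 1)/10 + 9*log(sin(5*v(b)/9) + 1)/10 = C1


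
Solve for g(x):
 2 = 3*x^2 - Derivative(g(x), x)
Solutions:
 g(x) = C1 + x^3 - 2*x


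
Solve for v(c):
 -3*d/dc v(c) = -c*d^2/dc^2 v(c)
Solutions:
 v(c) = C1 + C2*c^4


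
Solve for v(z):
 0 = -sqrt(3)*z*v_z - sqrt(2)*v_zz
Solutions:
 v(z) = C1 + C2*erf(6^(1/4)*z/2)


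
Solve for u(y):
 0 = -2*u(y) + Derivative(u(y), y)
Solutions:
 u(y) = C1*exp(2*y)


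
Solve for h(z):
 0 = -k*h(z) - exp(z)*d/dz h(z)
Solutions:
 h(z) = C1*exp(k*exp(-z))


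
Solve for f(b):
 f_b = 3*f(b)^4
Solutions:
 f(b) = (-1/(C1 + 9*b))^(1/3)
 f(b) = (-1/(C1 + 3*b))^(1/3)*(-3^(2/3) - 3*3^(1/6)*I)/6
 f(b) = (-1/(C1 + 3*b))^(1/3)*(-3^(2/3) + 3*3^(1/6)*I)/6


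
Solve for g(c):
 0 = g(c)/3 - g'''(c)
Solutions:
 g(c) = C3*exp(3^(2/3)*c/3) + (C1*sin(3^(1/6)*c/2) + C2*cos(3^(1/6)*c/2))*exp(-3^(2/3)*c/6)


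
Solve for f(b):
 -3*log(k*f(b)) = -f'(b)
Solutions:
 li(k*f(b))/k = C1 + 3*b


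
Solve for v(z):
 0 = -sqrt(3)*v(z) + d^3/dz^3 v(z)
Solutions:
 v(z) = C3*exp(3^(1/6)*z) + (C1*sin(3^(2/3)*z/2) + C2*cos(3^(2/3)*z/2))*exp(-3^(1/6)*z/2)


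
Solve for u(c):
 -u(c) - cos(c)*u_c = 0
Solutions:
 u(c) = C1*sqrt(sin(c) - 1)/sqrt(sin(c) + 1)


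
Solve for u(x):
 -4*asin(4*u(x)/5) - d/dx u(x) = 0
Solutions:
 Integral(1/asin(4*_y/5), (_y, u(x))) = C1 - 4*x


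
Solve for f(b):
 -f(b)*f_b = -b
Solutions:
 f(b) = -sqrt(C1 + b^2)
 f(b) = sqrt(C1 + b^2)


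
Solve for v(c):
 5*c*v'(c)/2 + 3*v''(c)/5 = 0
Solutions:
 v(c) = C1 + C2*erf(5*sqrt(3)*c/6)


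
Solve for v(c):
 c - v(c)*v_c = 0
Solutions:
 v(c) = -sqrt(C1 + c^2)
 v(c) = sqrt(C1 + c^2)


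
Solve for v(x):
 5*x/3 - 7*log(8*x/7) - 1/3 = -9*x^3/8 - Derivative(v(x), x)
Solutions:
 v(x) = C1 - 9*x^4/32 - 5*x^2/6 + 7*x*log(x) - 7*x*log(7) - 20*x/3 + 21*x*log(2)


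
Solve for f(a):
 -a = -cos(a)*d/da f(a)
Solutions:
 f(a) = C1 + Integral(a/cos(a), a)


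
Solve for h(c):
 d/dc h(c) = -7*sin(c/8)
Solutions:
 h(c) = C1 + 56*cos(c/8)


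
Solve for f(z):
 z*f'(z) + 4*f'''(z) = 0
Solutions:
 f(z) = C1 + Integral(C2*airyai(-2^(1/3)*z/2) + C3*airybi(-2^(1/3)*z/2), z)


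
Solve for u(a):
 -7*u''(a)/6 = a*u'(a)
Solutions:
 u(a) = C1 + C2*erf(sqrt(21)*a/7)


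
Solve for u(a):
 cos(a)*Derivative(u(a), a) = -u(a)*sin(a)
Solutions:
 u(a) = C1*cos(a)


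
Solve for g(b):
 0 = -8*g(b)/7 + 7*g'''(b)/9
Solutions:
 g(b) = C3*exp(2*3^(2/3)*7^(1/3)*b/7) + (C1*sin(3*3^(1/6)*7^(1/3)*b/7) + C2*cos(3*3^(1/6)*7^(1/3)*b/7))*exp(-3^(2/3)*7^(1/3)*b/7)


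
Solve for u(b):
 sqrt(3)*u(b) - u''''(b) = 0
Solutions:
 u(b) = C1*exp(-3^(1/8)*b) + C2*exp(3^(1/8)*b) + C3*sin(3^(1/8)*b) + C4*cos(3^(1/8)*b)


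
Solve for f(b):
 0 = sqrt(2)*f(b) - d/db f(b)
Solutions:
 f(b) = C1*exp(sqrt(2)*b)


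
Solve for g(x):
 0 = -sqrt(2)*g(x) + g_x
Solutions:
 g(x) = C1*exp(sqrt(2)*x)


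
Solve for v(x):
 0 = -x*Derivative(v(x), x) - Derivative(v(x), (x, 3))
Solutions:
 v(x) = C1 + Integral(C2*airyai(-x) + C3*airybi(-x), x)


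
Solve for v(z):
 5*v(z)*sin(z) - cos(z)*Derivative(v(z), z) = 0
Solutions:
 v(z) = C1/cos(z)^5


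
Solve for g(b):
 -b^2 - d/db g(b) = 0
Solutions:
 g(b) = C1 - b^3/3


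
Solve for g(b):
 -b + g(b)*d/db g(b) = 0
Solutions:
 g(b) = -sqrt(C1 + b^2)
 g(b) = sqrt(C1 + b^2)


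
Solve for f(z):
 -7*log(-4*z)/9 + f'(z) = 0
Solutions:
 f(z) = C1 + 7*z*log(-z)/9 + 7*z*(-1 + 2*log(2))/9


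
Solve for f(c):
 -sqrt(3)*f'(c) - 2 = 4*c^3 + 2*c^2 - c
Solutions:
 f(c) = C1 - sqrt(3)*c^4/3 - 2*sqrt(3)*c^3/9 + sqrt(3)*c^2/6 - 2*sqrt(3)*c/3


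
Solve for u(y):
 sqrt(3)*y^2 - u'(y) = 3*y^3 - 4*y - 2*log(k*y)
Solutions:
 u(y) = C1 - 3*y^4/4 + sqrt(3)*y^3/3 + 2*y^2 + 2*y*log(k*y) - 2*y


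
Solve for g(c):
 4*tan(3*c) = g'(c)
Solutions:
 g(c) = C1 - 4*log(cos(3*c))/3


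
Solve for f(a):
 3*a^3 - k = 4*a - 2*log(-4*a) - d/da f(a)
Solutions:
 f(a) = C1 - 3*a^4/4 + 2*a^2 + a*(k - 4*log(2) + 2) - 2*a*log(-a)


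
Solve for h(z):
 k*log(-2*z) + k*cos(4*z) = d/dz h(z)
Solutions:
 h(z) = C1 + k*(z*log(-z) - z + z*log(2) + sin(4*z)/4)


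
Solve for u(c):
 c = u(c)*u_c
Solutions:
 u(c) = -sqrt(C1 + c^2)
 u(c) = sqrt(C1 + c^2)


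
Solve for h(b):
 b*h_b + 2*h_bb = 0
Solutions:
 h(b) = C1 + C2*erf(b/2)


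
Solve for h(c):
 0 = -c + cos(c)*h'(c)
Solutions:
 h(c) = C1 + Integral(c/cos(c), c)


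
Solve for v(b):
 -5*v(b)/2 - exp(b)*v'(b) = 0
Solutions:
 v(b) = C1*exp(5*exp(-b)/2)


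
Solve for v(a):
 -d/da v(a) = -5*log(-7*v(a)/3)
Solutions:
 -Integral(1/(log(-_y) - log(3) + log(7)), (_y, v(a)))/5 = C1 - a


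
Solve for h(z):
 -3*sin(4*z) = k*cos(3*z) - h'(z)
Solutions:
 h(z) = C1 + k*sin(3*z)/3 - 3*cos(4*z)/4


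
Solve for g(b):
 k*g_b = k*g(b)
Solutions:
 g(b) = C1*exp(b)


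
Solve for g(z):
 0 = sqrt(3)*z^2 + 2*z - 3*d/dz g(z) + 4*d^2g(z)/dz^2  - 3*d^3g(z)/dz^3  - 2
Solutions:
 g(z) = C1 + sqrt(3)*z^3/9 + z^2/3 + 4*sqrt(3)*z^2/9 + 2*z/9 + 14*sqrt(3)*z/27 + (C2*sin(sqrt(5)*z/3) + C3*cos(sqrt(5)*z/3))*exp(2*z/3)


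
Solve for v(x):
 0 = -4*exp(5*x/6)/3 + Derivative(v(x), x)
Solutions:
 v(x) = C1 + 8*exp(5*x/6)/5


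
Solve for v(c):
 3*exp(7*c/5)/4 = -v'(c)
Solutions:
 v(c) = C1 - 15*exp(7*c/5)/28


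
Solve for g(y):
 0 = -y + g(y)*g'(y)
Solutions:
 g(y) = -sqrt(C1 + y^2)
 g(y) = sqrt(C1 + y^2)


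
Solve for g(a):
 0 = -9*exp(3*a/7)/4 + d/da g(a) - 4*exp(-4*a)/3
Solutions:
 g(a) = C1 + 21*exp(3*a/7)/4 - exp(-4*a)/3


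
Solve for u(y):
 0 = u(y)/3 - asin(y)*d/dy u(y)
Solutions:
 u(y) = C1*exp(Integral(1/asin(y), y)/3)


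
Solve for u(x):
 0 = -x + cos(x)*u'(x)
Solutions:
 u(x) = C1 + Integral(x/cos(x), x)


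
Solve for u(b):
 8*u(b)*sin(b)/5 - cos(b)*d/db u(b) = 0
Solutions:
 u(b) = C1/cos(b)^(8/5)


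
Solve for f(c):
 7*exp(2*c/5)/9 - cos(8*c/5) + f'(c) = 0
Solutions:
 f(c) = C1 - 35*exp(2*c/5)/18 + 5*sin(8*c/5)/8


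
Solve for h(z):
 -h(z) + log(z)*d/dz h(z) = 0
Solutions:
 h(z) = C1*exp(li(z))


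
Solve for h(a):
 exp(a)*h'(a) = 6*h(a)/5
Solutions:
 h(a) = C1*exp(-6*exp(-a)/5)


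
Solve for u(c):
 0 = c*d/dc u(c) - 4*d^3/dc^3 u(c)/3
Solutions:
 u(c) = C1 + Integral(C2*airyai(6^(1/3)*c/2) + C3*airybi(6^(1/3)*c/2), c)


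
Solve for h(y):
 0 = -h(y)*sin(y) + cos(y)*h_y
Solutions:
 h(y) = C1/cos(y)


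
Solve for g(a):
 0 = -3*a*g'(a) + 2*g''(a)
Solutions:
 g(a) = C1 + C2*erfi(sqrt(3)*a/2)


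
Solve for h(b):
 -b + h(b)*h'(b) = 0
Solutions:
 h(b) = -sqrt(C1 + b^2)
 h(b) = sqrt(C1 + b^2)


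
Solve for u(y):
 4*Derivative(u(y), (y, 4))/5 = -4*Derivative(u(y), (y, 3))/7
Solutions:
 u(y) = C1 + C2*y + C3*y^2 + C4*exp(-5*y/7)


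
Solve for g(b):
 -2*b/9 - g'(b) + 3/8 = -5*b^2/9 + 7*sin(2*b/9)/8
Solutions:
 g(b) = C1 + 5*b^3/27 - b^2/9 + 3*b/8 + 63*cos(2*b/9)/16


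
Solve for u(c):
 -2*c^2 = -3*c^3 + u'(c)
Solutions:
 u(c) = C1 + 3*c^4/4 - 2*c^3/3


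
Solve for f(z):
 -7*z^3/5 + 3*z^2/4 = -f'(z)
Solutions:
 f(z) = C1 + 7*z^4/20 - z^3/4


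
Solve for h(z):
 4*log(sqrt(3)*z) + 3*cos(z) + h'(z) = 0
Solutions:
 h(z) = C1 - 4*z*log(z) - 2*z*log(3) + 4*z - 3*sin(z)


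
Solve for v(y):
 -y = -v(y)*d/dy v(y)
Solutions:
 v(y) = -sqrt(C1 + y^2)
 v(y) = sqrt(C1 + y^2)


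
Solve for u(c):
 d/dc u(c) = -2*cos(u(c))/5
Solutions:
 2*c/5 - log(sin(u(c)) - 1)/2 + log(sin(u(c)) + 1)/2 = C1


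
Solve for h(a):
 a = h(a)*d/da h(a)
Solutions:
 h(a) = -sqrt(C1 + a^2)
 h(a) = sqrt(C1 + a^2)


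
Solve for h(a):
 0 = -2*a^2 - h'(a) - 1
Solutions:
 h(a) = C1 - 2*a^3/3 - a


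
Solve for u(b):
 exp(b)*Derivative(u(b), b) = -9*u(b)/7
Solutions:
 u(b) = C1*exp(9*exp(-b)/7)


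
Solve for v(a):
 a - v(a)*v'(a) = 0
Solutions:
 v(a) = -sqrt(C1 + a^2)
 v(a) = sqrt(C1 + a^2)


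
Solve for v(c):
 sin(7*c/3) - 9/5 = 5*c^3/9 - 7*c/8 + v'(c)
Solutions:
 v(c) = C1 - 5*c^4/36 + 7*c^2/16 - 9*c/5 - 3*cos(7*c/3)/7


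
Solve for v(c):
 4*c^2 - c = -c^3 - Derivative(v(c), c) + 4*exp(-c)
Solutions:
 v(c) = C1 - c^4/4 - 4*c^3/3 + c^2/2 - 4*exp(-c)


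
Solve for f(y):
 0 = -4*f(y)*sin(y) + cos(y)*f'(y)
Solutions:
 f(y) = C1/cos(y)^4


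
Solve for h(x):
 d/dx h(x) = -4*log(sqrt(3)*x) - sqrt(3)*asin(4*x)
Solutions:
 h(x) = C1 - 4*x*log(x) - 2*x*log(3) + 4*x - sqrt(3)*(x*asin(4*x) + sqrt(1 - 16*x^2)/4)


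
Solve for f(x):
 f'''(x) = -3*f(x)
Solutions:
 f(x) = C3*exp(-3^(1/3)*x) + (C1*sin(3^(5/6)*x/2) + C2*cos(3^(5/6)*x/2))*exp(3^(1/3)*x/2)


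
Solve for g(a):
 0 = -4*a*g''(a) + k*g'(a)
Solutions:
 g(a) = C1 + a^(re(k)/4 + 1)*(C2*sin(log(a)*Abs(im(k))/4) + C3*cos(log(a)*im(k)/4))


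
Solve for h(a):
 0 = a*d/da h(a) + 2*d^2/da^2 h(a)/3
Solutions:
 h(a) = C1 + C2*erf(sqrt(3)*a/2)


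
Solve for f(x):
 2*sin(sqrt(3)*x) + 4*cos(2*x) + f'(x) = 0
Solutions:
 f(x) = C1 - 2*sin(2*x) + 2*sqrt(3)*cos(sqrt(3)*x)/3


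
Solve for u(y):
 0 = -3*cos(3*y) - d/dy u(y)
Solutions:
 u(y) = C1 - sin(3*y)


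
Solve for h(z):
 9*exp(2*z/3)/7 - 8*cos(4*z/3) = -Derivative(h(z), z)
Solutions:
 h(z) = C1 - 27*exp(2*z/3)/14 + 6*sin(4*z/3)


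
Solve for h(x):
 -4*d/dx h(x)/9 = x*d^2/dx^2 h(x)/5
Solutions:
 h(x) = C1 + C2/x^(11/9)


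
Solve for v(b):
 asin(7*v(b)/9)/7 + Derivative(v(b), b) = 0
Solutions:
 Integral(1/asin(7*_y/9), (_y, v(b))) = C1 - b/7


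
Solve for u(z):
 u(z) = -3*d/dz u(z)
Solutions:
 u(z) = C1*exp(-z/3)


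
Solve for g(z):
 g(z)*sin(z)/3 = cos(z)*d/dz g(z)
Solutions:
 g(z) = C1/cos(z)^(1/3)


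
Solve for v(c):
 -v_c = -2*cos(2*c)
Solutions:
 v(c) = C1 + sin(2*c)


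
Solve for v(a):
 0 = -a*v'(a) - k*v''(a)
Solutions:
 v(a) = C1 + C2*sqrt(k)*erf(sqrt(2)*a*sqrt(1/k)/2)


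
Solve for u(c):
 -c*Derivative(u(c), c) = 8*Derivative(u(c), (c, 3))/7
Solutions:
 u(c) = C1 + Integral(C2*airyai(-7^(1/3)*c/2) + C3*airybi(-7^(1/3)*c/2), c)


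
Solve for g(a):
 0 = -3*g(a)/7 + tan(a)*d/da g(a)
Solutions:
 g(a) = C1*sin(a)^(3/7)


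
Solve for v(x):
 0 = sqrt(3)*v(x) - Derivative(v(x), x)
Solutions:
 v(x) = C1*exp(sqrt(3)*x)


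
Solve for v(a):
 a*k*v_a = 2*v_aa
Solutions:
 v(a) = Piecewise((-sqrt(pi)*C1*erf(a*sqrt(-k)/2)/sqrt(-k) - C2, (k > 0) | (k < 0)), (-C1*a - C2, True))


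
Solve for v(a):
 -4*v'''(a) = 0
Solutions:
 v(a) = C1 + C2*a + C3*a^2


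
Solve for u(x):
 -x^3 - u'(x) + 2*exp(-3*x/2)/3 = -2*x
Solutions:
 u(x) = C1 - x^4/4 + x^2 - 4*exp(-3*x/2)/9


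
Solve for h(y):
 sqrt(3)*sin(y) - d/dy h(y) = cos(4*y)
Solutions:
 h(y) = C1 - sin(4*y)/4 - sqrt(3)*cos(y)


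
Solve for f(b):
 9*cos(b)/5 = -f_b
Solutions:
 f(b) = C1 - 9*sin(b)/5


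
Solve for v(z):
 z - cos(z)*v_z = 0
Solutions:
 v(z) = C1 + Integral(z/cos(z), z)


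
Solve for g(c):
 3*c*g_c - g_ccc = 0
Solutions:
 g(c) = C1 + Integral(C2*airyai(3^(1/3)*c) + C3*airybi(3^(1/3)*c), c)


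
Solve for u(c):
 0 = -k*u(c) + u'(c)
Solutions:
 u(c) = C1*exp(c*k)


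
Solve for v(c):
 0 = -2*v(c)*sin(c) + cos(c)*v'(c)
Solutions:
 v(c) = C1/cos(c)^2


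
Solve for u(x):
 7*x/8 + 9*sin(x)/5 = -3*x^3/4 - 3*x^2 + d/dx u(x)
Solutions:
 u(x) = C1 + 3*x^4/16 + x^3 + 7*x^2/16 - 9*cos(x)/5


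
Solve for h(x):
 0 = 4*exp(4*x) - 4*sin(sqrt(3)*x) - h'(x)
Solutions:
 h(x) = C1 + exp(4*x) + 4*sqrt(3)*cos(sqrt(3)*x)/3


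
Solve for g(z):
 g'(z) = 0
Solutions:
 g(z) = C1


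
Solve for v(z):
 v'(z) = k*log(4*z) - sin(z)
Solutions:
 v(z) = C1 + k*z*(log(z) - 1) + 2*k*z*log(2) + cos(z)


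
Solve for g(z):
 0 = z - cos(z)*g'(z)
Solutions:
 g(z) = C1 + Integral(z/cos(z), z)


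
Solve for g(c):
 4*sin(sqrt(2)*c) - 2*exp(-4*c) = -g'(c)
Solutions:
 g(c) = C1 + 2*sqrt(2)*cos(sqrt(2)*c) - exp(-4*c)/2


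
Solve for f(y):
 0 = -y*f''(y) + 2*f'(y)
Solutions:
 f(y) = C1 + C2*y^3


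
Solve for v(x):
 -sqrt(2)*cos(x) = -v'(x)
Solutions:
 v(x) = C1 + sqrt(2)*sin(x)


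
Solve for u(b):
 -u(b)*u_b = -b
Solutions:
 u(b) = -sqrt(C1 + b^2)
 u(b) = sqrt(C1 + b^2)


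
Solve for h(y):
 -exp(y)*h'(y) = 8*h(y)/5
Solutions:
 h(y) = C1*exp(8*exp(-y)/5)


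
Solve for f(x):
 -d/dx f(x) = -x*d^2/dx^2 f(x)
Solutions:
 f(x) = C1 + C2*x^2


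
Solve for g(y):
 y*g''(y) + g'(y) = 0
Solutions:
 g(y) = C1 + C2*log(y)


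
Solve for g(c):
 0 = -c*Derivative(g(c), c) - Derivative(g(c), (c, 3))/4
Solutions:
 g(c) = C1 + Integral(C2*airyai(-2^(2/3)*c) + C3*airybi(-2^(2/3)*c), c)


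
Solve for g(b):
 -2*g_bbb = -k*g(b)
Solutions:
 g(b) = C1*exp(2^(2/3)*b*k^(1/3)/2) + C2*exp(2^(2/3)*b*k^(1/3)*(-1 + sqrt(3)*I)/4) + C3*exp(-2^(2/3)*b*k^(1/3)*(1 + sqrt(3)*I)/4)


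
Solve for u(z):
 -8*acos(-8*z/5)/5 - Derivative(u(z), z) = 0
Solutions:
 u(z) = C1 - 8*z*acos(-8*z/5)/5 - sqrt(25 - 64*z^2)/5


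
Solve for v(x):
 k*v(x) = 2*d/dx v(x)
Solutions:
 v(x) = C1*exp(k*x/2)


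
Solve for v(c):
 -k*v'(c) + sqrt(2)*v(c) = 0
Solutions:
 v(c) = C1*exp(sqrt(2)*c/k)


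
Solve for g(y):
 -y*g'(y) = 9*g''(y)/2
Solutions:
 g(y) = C1 + C2*erf(y/3)


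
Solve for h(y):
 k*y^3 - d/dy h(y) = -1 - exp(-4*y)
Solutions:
 h(y) = C1 + k*y^4/4 + y - exp(-4*y)/4


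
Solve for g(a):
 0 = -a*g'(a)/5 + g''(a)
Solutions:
 g(a) = C1 + C2*erfi(sqrt(10)*a/10)


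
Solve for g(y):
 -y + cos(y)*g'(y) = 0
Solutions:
 g(y) = C1 + Integral(y/cos(y), y)


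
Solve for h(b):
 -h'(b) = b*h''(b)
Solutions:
 h(b) = C1 + C2*log(b)


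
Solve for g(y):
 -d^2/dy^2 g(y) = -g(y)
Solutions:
 g(y) = C1*exp(-y) + C2*exp(y)


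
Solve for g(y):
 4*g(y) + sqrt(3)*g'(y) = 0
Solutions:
 g(y) = C1*exp(-4*sqrt(3)*y/3)


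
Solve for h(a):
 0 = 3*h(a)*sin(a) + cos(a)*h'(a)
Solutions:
 h(a) = C1*cos(a)^3


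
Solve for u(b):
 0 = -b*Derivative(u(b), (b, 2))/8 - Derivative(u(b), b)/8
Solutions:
 u(b) = C1 + C2*log(b)


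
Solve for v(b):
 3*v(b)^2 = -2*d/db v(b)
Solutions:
 v(b) = 2/(C1 + 3*b)


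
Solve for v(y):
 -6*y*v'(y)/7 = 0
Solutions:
 v(y) = C1


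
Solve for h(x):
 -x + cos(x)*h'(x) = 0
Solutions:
 h(x) = C1 + Integral(x/cos(x), x)


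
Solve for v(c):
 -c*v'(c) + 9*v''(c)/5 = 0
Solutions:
 v(c) = C1 + C2*erfi(sqrt(10)*c/6)


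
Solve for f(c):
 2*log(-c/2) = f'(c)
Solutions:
 f(c) = C1 + 2*c*log(-c) + 2*c*(-1 - log(2))


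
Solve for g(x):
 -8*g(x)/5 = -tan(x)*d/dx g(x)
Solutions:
 g(x) = C1*sin(x)^(8/5)


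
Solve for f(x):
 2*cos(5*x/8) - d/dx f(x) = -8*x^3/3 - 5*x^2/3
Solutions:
 f(x) = C1 + 2*x^4/3 + 5*x^3/9 + 16*sin(5*x/8)/5


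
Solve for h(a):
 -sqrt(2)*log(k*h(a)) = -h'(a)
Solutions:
 li(k*h(a))/k = C1 + sqrt(2)*a


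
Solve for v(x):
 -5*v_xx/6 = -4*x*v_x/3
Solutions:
 v(x) = C1 + C2*erfi(2*sqrt(5)*x/5)


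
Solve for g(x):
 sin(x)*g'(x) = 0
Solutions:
 g(x) = C1


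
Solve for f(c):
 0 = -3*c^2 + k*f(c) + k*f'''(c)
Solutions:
 f(c) = C1*exp(-c) + C2*exp(c*(1 - sqrt(3)*I)/2) + C3*exp(c*(1 + sqrt(3)*I)/2) + 3*c^2/k


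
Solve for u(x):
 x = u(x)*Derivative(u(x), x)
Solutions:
 u(x) = -sqrt(C1 + x^2)
 u(x) = sqrt(C1 + x^2)


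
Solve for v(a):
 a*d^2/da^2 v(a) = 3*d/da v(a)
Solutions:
 v(a) = C1 + C2*a^4


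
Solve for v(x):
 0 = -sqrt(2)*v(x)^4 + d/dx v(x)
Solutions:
 v(x) = (-1/(C1 + 3*sqrt(2)*x))^(1/3)
 v(x) = (-1/(C1 + sqrt(2)*x))^(1/3)*(-3^(2/3) - 3*3^(1/6)*I)/6
 v(x) = (-1/(C1 + sqrt(2)*x))^(1/3)*(-3^(2/3) + 3*3^(1/6)*I)/6


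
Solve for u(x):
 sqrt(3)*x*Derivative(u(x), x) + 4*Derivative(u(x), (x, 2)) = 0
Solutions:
 u(x) = C1 + C2*erf(sqrt(2)*3^(1/4)*x/4)


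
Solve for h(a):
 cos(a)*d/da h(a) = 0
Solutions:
 h(a) = C1


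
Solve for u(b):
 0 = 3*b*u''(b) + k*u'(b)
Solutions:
 u(b) = C1 + b^(1 - re(k)/3)*(C2*sin(log(b)*Abs(im(k))/3) + C3*cos(log(b)*im(k)/3))


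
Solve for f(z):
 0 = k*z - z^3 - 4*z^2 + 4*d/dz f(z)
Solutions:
 f(z) = C1 - k*z^2/8 + z^4/16 + z^3/3


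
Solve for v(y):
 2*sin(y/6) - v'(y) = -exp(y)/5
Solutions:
 v(y) = C1 + exp(y)/5 - 12*cos(y/6)


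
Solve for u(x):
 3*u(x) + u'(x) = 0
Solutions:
 u(x) = C1*exp(-3*x)


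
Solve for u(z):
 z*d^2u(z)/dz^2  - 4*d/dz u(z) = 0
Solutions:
 u(z) = C1 + C2*z^5


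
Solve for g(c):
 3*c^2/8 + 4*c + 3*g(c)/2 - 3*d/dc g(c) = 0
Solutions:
 g(c) = C1*exp(c/2) - c^2/4 - 11*c/3 - 22/3


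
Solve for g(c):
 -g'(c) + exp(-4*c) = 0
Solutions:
 g(c) = C1 - exp(-4*c)/4


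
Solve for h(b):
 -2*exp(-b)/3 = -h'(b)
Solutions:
 h(b) = C1 - 2*exp(-b)/3


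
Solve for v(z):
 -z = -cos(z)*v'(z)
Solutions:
 v(z) = C1 + Integral(z/cos(z), z)


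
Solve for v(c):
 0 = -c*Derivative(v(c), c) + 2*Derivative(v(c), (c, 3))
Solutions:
 v(c) = C1 + Integral(C2*airyai(2^(2/3)*c/2) + C3*airybi(2^(2/3)*c/2), c)


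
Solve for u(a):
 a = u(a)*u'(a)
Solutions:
 u(a) = -sqrt(C1 + a^2)
 u(a) = sqrt(C1 + a^2)


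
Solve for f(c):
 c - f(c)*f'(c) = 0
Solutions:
 f(c) = -sqrt(C1 + c^2)
 f(c) = sqrt(C1 + c^2)


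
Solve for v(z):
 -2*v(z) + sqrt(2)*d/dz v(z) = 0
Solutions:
 v(z) = C1*exp(sqrt(2)*z)


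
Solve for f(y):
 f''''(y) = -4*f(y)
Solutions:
 f(y) = (C1*sin(y) + C2*cos(y))*exp(-y) + (C3*sin(y) + C4*cos(y))*exp(y)


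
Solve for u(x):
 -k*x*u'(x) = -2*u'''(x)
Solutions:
 u(x) = C1 + Integral(C2*airyai(2^(2/3)*k^(1/3)*x/2) + C3*airybi(2^(2/3)*k^(1/3)*x/2), x)


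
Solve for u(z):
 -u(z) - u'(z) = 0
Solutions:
 u(z) = C1*exp(-z)


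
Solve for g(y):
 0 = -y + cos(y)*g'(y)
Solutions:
 g(y) = C1 + Integral(y/cos(y), y)


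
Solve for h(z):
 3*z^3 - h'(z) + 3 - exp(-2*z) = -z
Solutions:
 h(z) = C1 + 3*z^4/4 + z^2/2 + 3*z + exp(-2*z)/2


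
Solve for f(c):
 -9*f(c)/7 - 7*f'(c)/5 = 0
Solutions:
 f(c) = C1*exp(-45*c/49)


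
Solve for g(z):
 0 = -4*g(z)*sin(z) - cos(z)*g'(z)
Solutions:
 g(z) = C1*cos(z)^4


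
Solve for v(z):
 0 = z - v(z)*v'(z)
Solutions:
 v(z) = -sqrt(C1 + z^2)
 v(z) = sqrt(C1 + z^2)


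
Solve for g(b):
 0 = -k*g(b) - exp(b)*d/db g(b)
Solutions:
 g(b) = C1*exp(k*exp(-b))


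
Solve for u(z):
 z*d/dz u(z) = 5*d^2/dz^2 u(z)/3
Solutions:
 u(z) = C1 + C2*erfi(sqrt(30)*z/10)


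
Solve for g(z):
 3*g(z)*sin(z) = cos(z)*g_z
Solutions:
 g(z) = C1/cos(z)^3


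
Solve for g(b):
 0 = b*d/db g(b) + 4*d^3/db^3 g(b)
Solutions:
 g(b) = C1 + Integral(C2*airyai(-2^(1/3)*b/2) + C3*airybi(-2^(1/3)*b/2), b)


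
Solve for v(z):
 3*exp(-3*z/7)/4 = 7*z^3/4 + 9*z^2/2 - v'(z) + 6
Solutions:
 v(z) = C1 + 7*z^4/16 + 3*z^3/2 + 6*z + 7*exp(-3*z/7)/4


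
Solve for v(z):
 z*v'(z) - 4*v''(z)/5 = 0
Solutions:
 v(z) = C1 + C2*erfi(sqrt(10)*z/4)


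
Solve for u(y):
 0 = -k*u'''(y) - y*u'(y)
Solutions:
 u(y) = C1 + Integral(C2*airyai(y*(-1/k)^(1/3)) + C3*airybi(y*(-1/k)^(1/3)), y)


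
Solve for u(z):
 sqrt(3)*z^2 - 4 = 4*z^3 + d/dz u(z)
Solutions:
 u(z) = C1 - z^4 + sqrt(3)*z^3/3 - 4*z


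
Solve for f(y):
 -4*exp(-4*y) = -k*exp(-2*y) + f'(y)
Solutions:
 f(y) = C1 - k*exp(-2*y)/2 + exp(-4*y)


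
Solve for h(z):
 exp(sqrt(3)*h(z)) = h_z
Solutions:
 h(z) = sqrt(3)*(2*log(-1/(C1 + z)) - log(3))/6


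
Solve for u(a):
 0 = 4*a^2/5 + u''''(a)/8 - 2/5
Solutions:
 u(a) = C1 + C2*a + C3*a^2 + C4*a^3 - 4*a^6/225 + 2*a^4/15


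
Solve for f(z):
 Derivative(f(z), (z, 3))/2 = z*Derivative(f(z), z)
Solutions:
 f(z) = C1 + Integral(C2*airyai(2^(1/3)*z) + C3*airybi(2^(1/3)*z), z)


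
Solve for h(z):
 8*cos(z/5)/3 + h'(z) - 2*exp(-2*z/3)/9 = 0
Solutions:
 h(z) = C1 - 40*sin(z/5)/3 - exp(-2*z/3)/3


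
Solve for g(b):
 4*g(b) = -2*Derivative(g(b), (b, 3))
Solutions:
 g(b) = C3*exp(-2^(1/3)*b) + (C1*sin(2^(1/3)*sqrt(3)*b/2) + C2*cos(2^(1/3)*sqrt(3)*b/2))*exp(2^(1/3)*b/2)


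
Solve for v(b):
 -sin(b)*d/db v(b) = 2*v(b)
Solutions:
 v(b) = C1*(cos(b) + 1)/(cos(b) - 1)


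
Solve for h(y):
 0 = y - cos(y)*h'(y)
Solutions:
 h(y) = C1 + Integral(y/cos(y), y)


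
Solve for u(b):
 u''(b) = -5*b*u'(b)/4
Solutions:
 u(b) = C1 + C2*erf(sqrt(10)*b/4)


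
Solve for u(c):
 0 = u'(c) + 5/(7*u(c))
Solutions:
 u(c) = -sqrt(C1 - 70*c)/7
 u(c) = sqrt(C1 - 70*c)/7


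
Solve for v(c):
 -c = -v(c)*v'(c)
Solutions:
 v(c) = -sqrt(C1 + c^2)
 v(c) = sqrt(C1 + c^2)


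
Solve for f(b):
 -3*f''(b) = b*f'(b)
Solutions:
 f(b) = C1 + C2*erf(sqrt(6)*b/6)


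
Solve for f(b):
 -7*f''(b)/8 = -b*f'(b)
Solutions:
 f(b) = C1 + C2*erfi(2*sqrt(7)*b/7)


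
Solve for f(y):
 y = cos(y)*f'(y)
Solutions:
 f(y) = C1 + Integral(y/cos(y), y)


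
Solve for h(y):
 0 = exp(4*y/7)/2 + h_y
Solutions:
 h(y) = C1 - 7*exp(4*y/7)/8


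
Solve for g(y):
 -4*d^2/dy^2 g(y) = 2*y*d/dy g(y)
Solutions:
 g(y) = C1 + C2*erf(y/2)


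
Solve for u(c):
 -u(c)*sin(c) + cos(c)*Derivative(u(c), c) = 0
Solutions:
 u(c) = C1/cos(c)


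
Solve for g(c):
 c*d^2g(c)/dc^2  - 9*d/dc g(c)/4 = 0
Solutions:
 g(c) = C1 + C2*c^(13/4)


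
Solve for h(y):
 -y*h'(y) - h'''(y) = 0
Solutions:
 h(y) = C1 + Integral(C2*airyai(-y) + C3*airybi(-y), y)


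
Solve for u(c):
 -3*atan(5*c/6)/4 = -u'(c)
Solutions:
 u(c) = C1 + 3*c*atan(5*c/6)/4 - 9*log(25*c^2 + 36)/20


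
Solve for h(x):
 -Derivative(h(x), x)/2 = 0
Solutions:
 h(x) = C1


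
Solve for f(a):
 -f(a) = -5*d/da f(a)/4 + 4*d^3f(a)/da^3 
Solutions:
 f(a) = C1*exp(3^(1/3)*a*(5*3^(1/3)/(sqrt(4809) + 72)^(1/3) + (sqrt(4809) + 72)^(1/3))/24)*sin(3^(1/6)*a*(-3^(2/3)*(sqrt(4809) + 72)^(1/3) + 15/(sqrt(4809) + 72)^(1/3))/24) + C2*exp(3^(1/3)*a*(5*3^(1/3)/(sqrt(4809) + 72)^(1/3) + (sqrt(4809) + 72)^(1/3))/24)*cos(3^(1/6)*a*(-3^(2/3)*(sqrt(4809) + 72)^(1/3) + 15/(sqrt(4809) + 72)^(1/3))/24) + C3*exp(-3^(1/3)*a*(5*3^(1/3)/(sqrt(4809) + 72)^(1/3) + (sqrt(4809) + 72)^(1/3))/12)


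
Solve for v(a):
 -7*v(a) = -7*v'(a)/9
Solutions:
 v(a) = C1*exp(9*a)


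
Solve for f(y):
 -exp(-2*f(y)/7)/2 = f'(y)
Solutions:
 f(y) = 7*log(-sqrt(C1 - y)) - 7*log(7)/2
 f(y) = 7*log(C1 - y/7)/2


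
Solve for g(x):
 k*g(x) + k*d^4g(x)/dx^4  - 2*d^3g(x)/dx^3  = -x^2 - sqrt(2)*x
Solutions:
 g(x) = C1*exp(x*(-sqrt(6^(1/3)*(sqrt(3)*sqrt(-16 + 27/k^4) + 9/k^2)^(1/3)/3 + 2*6^(2/3)/(3*(sqrt(3)*sqrt(-16 + 27/k^4) + 9/k^2)^(1/3)) + k^(-2)) - sqrt(-6^(1/3)*(sqrt(3)*sqrt(-16 + 27/k^4) + 9/k^2)^(1/3)/3 - 2*6^(2/3)/(3*(sqrt(3)*sqrt(-16 + 27/k^4) + 9/k^2)^(1/3)) + 2/k^2 - 2/(k^3*sqrt(6^(1/3)*(sqrt(3)*sqrt(-16 + 27/k^4) + 9/k^2)^(1/3)/3 + 2*6^(2/3)/(3*(sqrt(3)*sqrt(-16 + 27/k^4) + 9/k^2)^(1/3)) + k^(-2)))) + 1/k)/2) + C2*exp(x*(-sqrt(6^(1/3)*(sqrt(3)*sqrt(-16 + 27/k^4) + 9/k^2)^(1/3)/3 + 2*6^(2/3)/(3*(sqrt(3)*sqrt(-16 + 27/k^4) + 9/k^2)^(1/3)) + k^(-2)) + sqrt(-6^(1/3)*(sqrt(3)*sqrt(-16 + 27/k^4) + 9/k^2)^(1/3)/3 - 2*6^(2/3)/(3*(sqrt(3)*sqrt(-16 + 27/k^4) + 9/k^2)^(1/3)) + 2/k^2 - 2/(k^3*sqrt(6^(1/3)*(sqrt(3)*sqrt(-16 + 27/k^4) + 9/k^2)^(1/3)/3 + 2*6^(2/3)/(3*(sqrt(3)*sqrt(-16 + 27/k^4) + 9/k^2)^(1/3)) + k^(-2)))) + 1/k)/2) + C3*exp(x*(sqrt(6^(1/3)*(sqrt(3)*sqrt(-16 + 27/k^4) + 9/k^2)^(1/3)/3 + 2*6^(2/3)/(3*(sqrt(3)*sqrt(-16 + 27/k^4) + 9/k^2)^(1/3)) + k^(-2)) - sqrt(-6^(1/3)*(sqrt(3)*sqrt(-16 + 27/k^4) + 9/k^2)^(1/3)/3 - 2*6^(2/3)/(3*(sqrt(3)*sqrt(-16 + 27/k^4) + 9/k^2)^(1/3)) + 2/k^2 + 2/(k^3*sqrt(6^(1/3)*(sqrt(3)*sqrt(-16 + 27/k^4) + 9/k^2)^(1/3)/3 + 2*6^(2/3)/(3*(sqrt(3)*sqrt(-16 + 27/k^4) + 9/k^2)^(1/3)) + k^(-2)))) + 1/k)/2) + C4*exp(x*(sqrt(6^(1/3)*(sqrt(3)*sqrt(-16 + 27/k^4) + 9/k^2)^(1/3)/3 + 2*6^(2/3)/(3*(sqrt(3)*sqrt(-16 + 27/k^4) + 9/k^2)^(1/3)) + k^(-2)) + sqrt(-6^(1/3)*(sqrt(3)*sqrt(-16 + 27/k^4) + 9/k^2)^(1/3)/3 - 2*6^(2/3)/(3*(sqrt(3)*sqrt(-16 + 27/k^4) + 9/k^2)^(1/3)) + 2/k^2 + 2/(k^3*sqrt(6^(1/3)*(sqrt(3)*sqrt(-16 + 27/k^4) + 9/k^2)^(1/3)/3 + 2*6^(2/3)/(3*(sqrt(3)*sqrt(-16 + 27/k^4) + 9/k^2)^(1/3)) + k^(-2)))) + 1/k)/2) - x^2/k - sqrt(2)*x/k


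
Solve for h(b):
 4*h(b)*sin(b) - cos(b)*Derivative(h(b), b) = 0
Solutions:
 h(b) = C1/cos(b)^4


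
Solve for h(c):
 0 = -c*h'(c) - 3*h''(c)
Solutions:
 h(c) = C1 + C2*erf(sqrt(6)*c/6)


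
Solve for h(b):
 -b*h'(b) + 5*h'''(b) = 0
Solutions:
 h(b) = C1 + Integral(C2*airyai(5^(2/3)*b/5) + C3*airybi(5^(2/3)*b/5), b)


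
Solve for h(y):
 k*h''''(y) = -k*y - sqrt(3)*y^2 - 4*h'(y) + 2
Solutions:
 h(y) = C1 + C2*exp(2^(2/3)*y*(-1/k)^(1/3)) + C3*exp(2^(2/3)*y*(-1/k)^(1/3)*(-1 + sqrt(3)*I)/2) + C4*exp(-2^(2/3)*y*(-1/k)^(1/3)*(1 + sqrt(3)*I)/2) - k*y^2/8 - sqrt(3)*y^3/12 + y/2


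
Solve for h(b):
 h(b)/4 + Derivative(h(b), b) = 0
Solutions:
 h(b) = C1*exp(-b/4)


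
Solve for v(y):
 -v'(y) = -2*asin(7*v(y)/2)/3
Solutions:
 Integral(1/asin(7*_y/2), (_y, v(y))) = C1 + 2*y/3


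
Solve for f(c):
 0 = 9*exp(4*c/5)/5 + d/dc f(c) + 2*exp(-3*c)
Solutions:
 f(c) = C1 - 9*exp(4*c/5)/4 + 2*exp(-3*c)/3


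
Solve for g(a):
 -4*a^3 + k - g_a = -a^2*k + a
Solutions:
 g(a) = C1 - a^4 + a^3*k/3 - a^2/2 + a*k


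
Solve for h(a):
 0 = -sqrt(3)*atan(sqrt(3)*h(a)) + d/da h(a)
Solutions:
 Integral(1/atan(sqrt(3)*_y), (_y, h(a))) = C1 + sqrt(3)*a


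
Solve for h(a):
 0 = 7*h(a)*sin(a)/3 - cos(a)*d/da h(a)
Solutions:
 h(a) = C1/cos(a)^(7/3)


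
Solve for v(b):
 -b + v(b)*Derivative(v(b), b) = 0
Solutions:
 v(b) = -sqrt(C1 + b^2)
 v(b) = sqrt(C1 + b^2)


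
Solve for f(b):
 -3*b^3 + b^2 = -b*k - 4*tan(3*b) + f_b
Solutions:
 f(b) = C1 - 3*b^4/4 + b^3/3 + b^2*k/2 - 4*log(cos(3*b))/3


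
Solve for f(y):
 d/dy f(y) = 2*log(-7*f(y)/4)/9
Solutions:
 -9*Integral(1/(log(-_y) - 2*log(2) + log(7)), (_y, f(y)))/2 = C1 - y


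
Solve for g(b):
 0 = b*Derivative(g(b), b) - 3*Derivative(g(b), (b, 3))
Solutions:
 g(b) = C1 + Integral(C2*airyai(3^(2/3)*b/3) + C3*airybi(3^(2/3)*b/3), b)


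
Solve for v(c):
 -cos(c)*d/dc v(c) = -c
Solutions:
 v(c) = C1 + Integral(c/cos(c), c)


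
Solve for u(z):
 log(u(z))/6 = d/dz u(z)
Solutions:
 li(u(z)) = C1 + z/6


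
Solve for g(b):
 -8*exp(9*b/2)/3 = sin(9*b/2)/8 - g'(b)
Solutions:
 g(b) = C1 + 16*exp(9*b/2)/27 - cos(9*b/2)/36


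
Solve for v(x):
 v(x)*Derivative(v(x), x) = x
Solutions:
 v(x) = -sqrt(C1 + x^2)
 v(x) = sqrt(C1 + x^2)


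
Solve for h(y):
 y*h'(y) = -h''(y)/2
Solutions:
 h(y) = C1 + C2*erf(y)


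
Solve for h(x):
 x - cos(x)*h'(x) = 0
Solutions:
 h(x) = C1 + Integral(x/cos(x), x)


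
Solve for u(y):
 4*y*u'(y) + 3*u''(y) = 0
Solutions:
 u(y) = C1 + C2*erf(sqrt(6)*y/3)


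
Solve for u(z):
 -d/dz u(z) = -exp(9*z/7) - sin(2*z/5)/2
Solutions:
 u(z) = C1 + 7*exp(9*z/7)/9 - 5*cos(2*z/5)/4


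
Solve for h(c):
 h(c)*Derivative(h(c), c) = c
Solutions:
 h(c) = -sqrt(C1 + c^2)
 h(c) = sqrt(C1 + c^2)


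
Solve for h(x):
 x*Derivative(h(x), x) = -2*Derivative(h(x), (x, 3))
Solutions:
 h(x) = C1 + Integral(C2*airyai(-2^(2/3)*x/2) + C3*airybi(-2^(2/3)*x/2), x)


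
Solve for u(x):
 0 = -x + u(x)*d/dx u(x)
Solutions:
 u(x) = -sqrt(C1 + x^2)
 u(x) = sqrt(C1 + x^2)


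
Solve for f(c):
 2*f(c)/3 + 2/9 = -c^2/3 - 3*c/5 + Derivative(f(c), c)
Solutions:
 f(c) = C1*exp(2*c/3) - c^2/2 - 12*c/5 - 59/15


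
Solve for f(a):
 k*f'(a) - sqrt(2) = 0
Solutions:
 f(a) = C1 + sqrt(2)*a/k


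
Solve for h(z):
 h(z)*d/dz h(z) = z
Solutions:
 h(z) = -sqrt(C1 + z^2)
 h(z) = sqrt(C1 + z^2)


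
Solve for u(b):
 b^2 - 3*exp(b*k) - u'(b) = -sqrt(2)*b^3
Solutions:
 u(b) = C1 + sqrt(2)*b^4/4 + b^3/3 - 3*exp(b*k)/k


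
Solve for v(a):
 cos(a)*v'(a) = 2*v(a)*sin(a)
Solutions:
 v(a) = C1/cos(a)^2


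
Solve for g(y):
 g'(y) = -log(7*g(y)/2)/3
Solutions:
 -3*Integral(1/(-log(_y) - log(7) + log(2)), (_y, g(y))) = C1 - y


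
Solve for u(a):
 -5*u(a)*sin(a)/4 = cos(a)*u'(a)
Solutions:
 u(a) = C1*cos(a)^(5/4)


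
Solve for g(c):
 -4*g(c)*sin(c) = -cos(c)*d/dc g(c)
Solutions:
 g(c) = C1/cos(c)^4


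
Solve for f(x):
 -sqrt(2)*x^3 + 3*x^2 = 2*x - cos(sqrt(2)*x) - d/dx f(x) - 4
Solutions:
 f(x) = C1 + sqrt(2)*x^4/4 - x^3 + x^2 - 4*x - sqrt(2)*sin(sqrt(2)*x)/2


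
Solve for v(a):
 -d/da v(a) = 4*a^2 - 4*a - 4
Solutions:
 v(a) = C1 - 4*a^3/3 + 2*a^2 + 4*a


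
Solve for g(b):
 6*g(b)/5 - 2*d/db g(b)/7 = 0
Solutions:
 g(b) = C1*exp(21*b/5)


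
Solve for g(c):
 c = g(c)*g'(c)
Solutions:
 g(c) = -sqrt(C1 + c^2)
 g(c) = sqrt(C1 + c^2)


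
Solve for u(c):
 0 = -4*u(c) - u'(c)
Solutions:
 u(c) = C1*exp(-4*c)


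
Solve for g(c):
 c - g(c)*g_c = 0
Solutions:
 g(c) = -sqrt(C1 + c^2)
 g(c) = sqrt(C1 + c^2)


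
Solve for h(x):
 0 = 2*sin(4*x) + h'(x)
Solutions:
 h(x) = C1 + cos(4*x)/2


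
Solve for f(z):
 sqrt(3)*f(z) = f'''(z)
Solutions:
 f(z) = C3*exp(3^(1/6)*z) + (C1*sin(3^(2/3)*z/2) + C2*cos(3^(2/3)*z/2))*exp(-3^(1/6)*z/2)


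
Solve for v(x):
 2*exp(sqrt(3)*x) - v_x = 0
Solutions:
 v(x) = C1 + 2*sqrt(3)*exp(sqrt(3)*x)/3


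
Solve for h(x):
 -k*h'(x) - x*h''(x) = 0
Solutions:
 h(x) = C1 + x^(1 - re(k))*(C2*sin(log(x)*Abs(im(k))) + C3*cos(log(x)*im(k)))


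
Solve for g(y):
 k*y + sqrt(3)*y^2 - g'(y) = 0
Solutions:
 g(y) = C1 + k*y^2/2 + sqrt(3)*y^3/3


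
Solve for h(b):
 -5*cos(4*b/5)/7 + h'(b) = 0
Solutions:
 h(b) = C1 + 25*sin(4*b/5)/28


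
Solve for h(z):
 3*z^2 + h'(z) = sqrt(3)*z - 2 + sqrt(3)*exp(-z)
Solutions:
 h(z) = C1 - z^3 + sqrt(3)*z^2/2 - 2*z - sqrt(3)*exp(-z)


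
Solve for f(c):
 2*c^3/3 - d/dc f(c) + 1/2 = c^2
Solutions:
 f(c) = C1 + c^4/6 - c^3/3 + c/2


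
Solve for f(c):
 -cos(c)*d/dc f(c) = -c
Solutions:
 f(c) = C1 + Integral(c/cos(c), c)


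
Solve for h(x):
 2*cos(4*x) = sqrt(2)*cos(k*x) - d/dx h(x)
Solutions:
 h(x) = C1 - sin(4*x)/2 + sqrt(2)*sin(k*x)/k


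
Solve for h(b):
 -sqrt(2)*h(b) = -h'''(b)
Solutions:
 h(b) = C3*exp(2^(1/6)*b) + (C1*sin(2^(1/6)*sqrt(3)*b/2) + C2*cos(2^(1/6)*sqrt(3)*b/2))*exp(-2^(1/6)*b/2)


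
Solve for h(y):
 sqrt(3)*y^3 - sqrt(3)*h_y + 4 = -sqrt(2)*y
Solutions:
 h(y) = C1 + y^4/4 + sqrt(6)*y^2/6 + 4*sqrt(3)*y/3


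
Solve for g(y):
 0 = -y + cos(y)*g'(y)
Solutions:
 g(y) = C1 + Integral(y/cos(y), y)


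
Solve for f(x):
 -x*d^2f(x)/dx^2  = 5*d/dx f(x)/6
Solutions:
 f(x) = C1 + C2*x^(1/6)


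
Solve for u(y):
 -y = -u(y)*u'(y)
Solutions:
 u(y) = -sqrt(C1 + y^2)
 u(y) = sqrt(C1 + y^2)


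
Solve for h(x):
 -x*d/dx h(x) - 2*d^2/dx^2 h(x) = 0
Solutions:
 h(x) = C1 + C2*erf(x/2)


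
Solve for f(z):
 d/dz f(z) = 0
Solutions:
 f(z) = C1


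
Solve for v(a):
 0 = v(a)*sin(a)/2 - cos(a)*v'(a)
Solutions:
 v(a) = C1/sqrt(cos(a))


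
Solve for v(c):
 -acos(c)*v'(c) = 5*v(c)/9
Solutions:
 v(c) = C1*exp(-5*Integral(1/acos(c), c)/9)


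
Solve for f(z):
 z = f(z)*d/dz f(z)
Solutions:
 f(z) = -sqrt(C1 + z^2)
 f(z) = sqrt(C1 + z^2)


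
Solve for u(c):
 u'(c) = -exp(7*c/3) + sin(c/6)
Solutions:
 u(c) = C1 - 3*exp(7*c/3)/7 - 6*cos(c/6)


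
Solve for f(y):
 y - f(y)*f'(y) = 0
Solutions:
 f(y) = -sqrt(C1 + y^2)
 f(y) = sqrt(C1 + y^2)


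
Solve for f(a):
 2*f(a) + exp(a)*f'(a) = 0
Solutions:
 f(a) = C1*exp(2*exp(-a))


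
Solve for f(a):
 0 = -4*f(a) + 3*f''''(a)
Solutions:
 f(a) = C1*exp(-sqrt(2)*3^(3/4)*a/3) + C2*exp(sqrt(2)*3^(3/4)*a/3) + C3*sin(sqrt(2)*3^(3/4)*a/3) + C4*cos(sqrt(2)*3^(3/4)*a/3)


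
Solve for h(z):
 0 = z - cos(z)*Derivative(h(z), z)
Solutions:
 h(z) = C1 + Integral(z/cos(z), z)


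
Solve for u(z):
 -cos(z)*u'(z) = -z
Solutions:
 u(z) = C1 + Integral(z/cos(z), z)


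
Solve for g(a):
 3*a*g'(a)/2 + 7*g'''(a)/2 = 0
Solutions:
 g(a) = C1 + Integral(C2*airyai(-3^(1/3)*7^(2/3)*a/7) + C3*airybi(-3^(1/3)*7^(2/3)*a/7), a)


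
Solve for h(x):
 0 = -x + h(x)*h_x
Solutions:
 h(x) = -sqrt(C1 + x^2)
 h(x) = sqrt(C1 + x^2)


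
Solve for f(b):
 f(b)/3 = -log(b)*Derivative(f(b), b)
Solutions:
 f(b) = C1*exp(-li(b)/3)


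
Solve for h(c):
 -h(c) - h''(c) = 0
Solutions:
 h(c) = C1*sin(c) + C2*cos(c)


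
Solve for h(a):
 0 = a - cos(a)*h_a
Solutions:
 h(a) = C1 + Integral(a/cos(a), a)


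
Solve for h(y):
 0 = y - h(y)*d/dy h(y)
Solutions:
 h(y) = -sqrt(C1 + y^2)
 h(y) = sqrt(C1 + y^2)


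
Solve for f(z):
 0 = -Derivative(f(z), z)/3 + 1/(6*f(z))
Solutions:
 f(z) = -sqrt(C1 + z)
 f(z) = sqrt(C1 + z)


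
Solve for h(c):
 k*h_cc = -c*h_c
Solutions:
 h(c) = C1 + C2*sqrt(k)*erf(sqrt(2)*c*sqrt(1/k)/2)


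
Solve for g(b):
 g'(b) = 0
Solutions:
 g(b) = C1


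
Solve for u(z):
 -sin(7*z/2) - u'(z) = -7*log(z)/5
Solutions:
 u(z) = C1 + 7*z*log(z)/5 - 7*z/5 + 2*cos(7*z/2)/7


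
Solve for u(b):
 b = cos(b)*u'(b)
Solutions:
 u(b) = C1 + Integral(b/cos(b), b)


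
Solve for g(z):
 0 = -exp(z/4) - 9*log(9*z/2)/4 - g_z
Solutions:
 g(z) = C1 - 9*z*log(z)/4 + 9*z*(-2*log(3) + log(2) + 1)/4 - 4*exp(z/4)


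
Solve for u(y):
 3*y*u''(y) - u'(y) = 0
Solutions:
 u(y) = C1 + C2*y^(4/3)


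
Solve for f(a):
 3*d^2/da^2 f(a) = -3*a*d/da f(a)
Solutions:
 f(a) = C1 + C2*erf(sqrt(2)*a/2)


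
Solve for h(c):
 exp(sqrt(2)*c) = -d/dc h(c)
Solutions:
 h(c) = C1 - sqrt(2)*exp(sqrt(2)*c)/2


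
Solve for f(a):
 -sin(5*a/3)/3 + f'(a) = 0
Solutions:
 f(a) = C1 - cos(5*a/3)/5


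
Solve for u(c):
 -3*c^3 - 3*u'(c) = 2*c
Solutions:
 u(c) = C1 - c^4/4 - c^2/3


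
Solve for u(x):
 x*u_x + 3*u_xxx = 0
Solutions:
 u(x) = C1 + Integral(C2*airyai(-3^(2/3)*x/3) + C3*airybi(-3^(2/3)*x/3), x)


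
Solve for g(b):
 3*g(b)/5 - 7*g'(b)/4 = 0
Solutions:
 g(b) = C1*exp(12*b/35)


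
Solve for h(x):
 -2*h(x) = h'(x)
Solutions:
 h(x) = C1*exp(-2*x)


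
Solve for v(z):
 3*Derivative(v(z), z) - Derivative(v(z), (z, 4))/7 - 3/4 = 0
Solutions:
 v(z) = C1 + C4*exp(21^(1/3)*z) + z/4 + (C2*sin(3^(5/6)*7^(1/3)*z/2) + C3*cos(3^(5/6)*7^(1/3)*z/2))*exp(-21^(1/3)*z/2)


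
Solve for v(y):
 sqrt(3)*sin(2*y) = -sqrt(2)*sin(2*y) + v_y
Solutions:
 v(y) = C1 - sqrt(3)*cos(2*y)/2 - sqrt(2)*cos(2*y)/2


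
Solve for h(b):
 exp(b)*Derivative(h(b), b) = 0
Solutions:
 h(b) = C1


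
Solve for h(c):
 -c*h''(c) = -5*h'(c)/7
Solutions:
 h(c) = C1 + C2*c^(12/7)


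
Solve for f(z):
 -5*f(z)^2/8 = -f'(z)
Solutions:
 f(z) = -8/(C1 + 5*z)


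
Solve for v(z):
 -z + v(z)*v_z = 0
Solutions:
 v(z) = -sqrt(C1 + z^2)
 v(z) = sqrt(C1 + z^2)


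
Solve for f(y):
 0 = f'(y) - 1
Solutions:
 f(y) = C1 + y


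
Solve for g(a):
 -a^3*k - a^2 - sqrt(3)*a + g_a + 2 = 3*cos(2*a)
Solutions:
 g(a) = C1 + a^4*k/4 + a^3/3 + sqrt(3)*a^2/2 - 2*a + 3*sin(2*a)/2


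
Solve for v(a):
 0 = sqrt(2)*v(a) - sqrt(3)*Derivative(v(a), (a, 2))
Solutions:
 v(a) = C1*exp(-2^(1/4)*3^(3/4)*a/3) + C2*exp(2^(1/4)*3^(3/4)*a/3)


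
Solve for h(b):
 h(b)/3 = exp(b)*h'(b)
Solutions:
 h(b) = C1*exp(-exp(-b)/3)
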